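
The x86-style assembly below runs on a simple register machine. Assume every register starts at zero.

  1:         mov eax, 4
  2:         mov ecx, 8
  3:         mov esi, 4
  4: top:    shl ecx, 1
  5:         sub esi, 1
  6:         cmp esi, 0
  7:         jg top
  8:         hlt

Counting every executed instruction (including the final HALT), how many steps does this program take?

20

eax=4
ecx=8
esi=4
ecx=8<<1=16
esi=4-1=3
cmp esi, 0  (cmp 3,0)
jg top: taken
ecx=16<<1=32
esi=3-1=2
cmp esi, 0  (cmp 2,0)
jg top: taken
ecx=32<<1=64
esi=2-1=1
cmp esi, 0  (cmp 1,0)
jg top: taken
ecx=64<<1=128
esi=1-1=0
cmp esi, 0  (cmp 0,0)
jg top: not taken
halt.
Total executed instructions: 20.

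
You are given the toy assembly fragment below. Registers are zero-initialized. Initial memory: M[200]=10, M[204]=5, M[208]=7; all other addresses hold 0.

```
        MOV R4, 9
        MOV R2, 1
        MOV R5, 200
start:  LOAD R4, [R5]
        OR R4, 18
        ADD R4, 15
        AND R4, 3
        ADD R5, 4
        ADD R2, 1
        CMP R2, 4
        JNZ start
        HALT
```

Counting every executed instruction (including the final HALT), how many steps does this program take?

MOV R4, 9 → R4=9
MOV R2, 1 → R2=1
MOV R5, 200 → R5=200
LOAD R4, [R5] → R4=M[200]=10
OR R4, 18 → R4=10|18=26
ADD R4, 15 → R4=26+15=41
AND R4, 3 → R4=41&3=1
ADD R5, 4 → R5=200+4=204
ADD R2, 1 → R2=1+1=2
CMP R2, 4  (cmp 2,4)
JNZ start: taken
LOAD R4, [R5] → R4=M[204]=5
OR R4, 18 → R4=5|18=23
ADD R4, 15 → R4=23+15=38
AND R4, 3 → R4=38&3=2
ADD R5, 4 → R5=204+4=208
ADD R2, 1 → R2=2+1=3
CMP R2, 4  (cmp 3,4)
JNZ start: taken
LOAD R4, [R5] → R4=M[208]=7
OR R4, 18 → R4=7|18=23
ADD R4, 15 → R4=23+15=38
AND R4, 3 → R4=38&3=2
ADD R5, 4 → R5=208+4=212
ADD R2, 1 → R2=3+1=4
CMP R2, 4  (cmp 4,4)
JNZ start: not taken
halt.
Total executed instructions: 28.

28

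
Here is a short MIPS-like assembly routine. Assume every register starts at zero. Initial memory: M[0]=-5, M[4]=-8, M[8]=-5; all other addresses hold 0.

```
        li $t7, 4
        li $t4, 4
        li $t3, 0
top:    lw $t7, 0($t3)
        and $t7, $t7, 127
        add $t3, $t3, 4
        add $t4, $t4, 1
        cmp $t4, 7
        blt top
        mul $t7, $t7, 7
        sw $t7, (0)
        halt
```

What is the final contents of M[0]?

861

after li $t7, 4: $t7=4
after li $t4, 4: $t4=4
after li $t3, 0: $t3=0
after lw $t7, 0($t3): $t7=M[0]=-5
after and $t7, $t7, 127: $t7=(-5)&127=123
after add $t3, $t3, 4: $t3=0+4=4
after add $t4, $t4, 1: $t4=4+1=5
cmp $t4, 7  (cmp 5,7)
blt top: taken
after lw $t7, 0($t3): $t7=M[4]=-8
after and $t7, $t7, 127: $t7=(-8)&127=120
after add $t3, $t3, 4: $t3=4+4=8
after add $t4, $t4, 1: $t4=5+1=6
cmp $t4, 7  (cmp 6,7)
blt top: taken
after lw $t7, 0($t3): $t7=M[8]=-5
after and $t7, $t7, 127: $t7=(-5)&127=123
after add $t3, $t3, 4: $t3=8+4=12
after add $t4, $t4, 1: $t4=6+1=7
cmp $t4, 7  (cmp 7,7)
blt top: not taken
after mul $t7, $t7, 7: $t7=123*7=861
sw $t7, (0) → M[0]=861
halt.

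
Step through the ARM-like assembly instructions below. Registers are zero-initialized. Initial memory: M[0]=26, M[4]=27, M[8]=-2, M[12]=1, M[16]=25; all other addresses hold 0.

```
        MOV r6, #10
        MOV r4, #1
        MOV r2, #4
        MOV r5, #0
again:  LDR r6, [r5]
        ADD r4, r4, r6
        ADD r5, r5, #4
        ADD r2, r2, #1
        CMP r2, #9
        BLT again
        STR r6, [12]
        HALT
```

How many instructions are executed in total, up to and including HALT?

36

after MOV r6, #10: r6=10
after MOV r4, #1: r4=1
after MOV r2, #4: r2=4
after MOV r5, #0: r5=0
after LDR r6, [r5]: r6=M[0]=26
after ADD r4, r4, r6: r4=1+26=27
after ADD r5, r5, #4: r5=0+4=4
after ADD r2, r2, #1: r2=4+1=5
CMP r2, #9  (cmp 5,9)
BLT again: taken
after LDR r6, [r5]: r6=M[4]=27
after ADD r4, r4, r6: r4=27+27=54
after ADD r5, r5, #4: r5=4+4=8
after ADD r2, r2, #1: r2=5+1=6
CMP r2, #9  (cmp 6,9)
BLT again: taken
after LDR r6, [r5]: r6=M[8]=-2
after ADD r4, r4, r6: r4=54+(-2)=52
after ADD r5, r5, #4: r5=8+4=12
after ADD r2, r2, #1: r2=6+1=7
CMP r2, #9  (cmp 7,9)
BLT again: taken
after LDR r6, [r5]: r6=M[12]=1
after ADD r4, r4, r6: r4=52+1=53
after ADD r5, r5, #4: r5=12+4=16
after ADD r2, r2, #1: r2=7+1=8
CMP r2, #9  (cmp 8,9)
BLT again: taken
after LDR r6, [r5]: r6=M[16]=25
after ADD r4, r4, r6: r4=53+25=78
after ADD r5, r5, #4: r5=16+4=20
after ADD r2, r2, #1: r2=8+1=9
CMP r2, #9  (cmp 9,9)
BLT again: not taken
STR r6, [12] → M[12]=25
halt.
Total executed instructions: 36.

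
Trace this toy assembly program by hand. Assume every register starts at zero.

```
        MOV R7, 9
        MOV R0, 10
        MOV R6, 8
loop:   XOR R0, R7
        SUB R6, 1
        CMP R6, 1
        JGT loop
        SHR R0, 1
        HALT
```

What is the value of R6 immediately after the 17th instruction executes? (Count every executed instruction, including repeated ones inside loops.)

4

after MOV R7, 9: R7=9
after MOV R0, 10: R0=10
after MOV R6, 8: R6=8
after XOR R0, R7: R0=10^9=3
after SUB R6, 1: R6=8-1=7
CMP R6, 1  (cmp 7,1)
JGT loop: taken
after XOR R0, R7: R0=3^9=10
after SUB R6, 1: R6=7-1=6
CMP R6, 1  (cmp 6,1)
JGT loop: taken
after XOR R0, R7: R0=10^9=3
after SUB R6, 1: R6=6-1=5
CMP R6, 1  (cmp 5,1)
JGT loop: taken
after XOR R0, R7: R0=3^9=10
after SUB R6, 1: R6=5-1=4
After step 17: R6 = 4.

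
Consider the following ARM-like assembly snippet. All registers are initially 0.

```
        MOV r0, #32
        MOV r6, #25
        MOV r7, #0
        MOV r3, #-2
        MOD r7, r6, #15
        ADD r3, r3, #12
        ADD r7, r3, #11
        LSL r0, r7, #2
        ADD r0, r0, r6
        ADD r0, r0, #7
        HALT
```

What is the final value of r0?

116

r0=32
r6=25
r7=0
r3=-2
r7=25%15=10
r3=(-2)+12=10
r7=10+11=21
r0=21<<2=84
r0=84+25=109
r0=109+7=116
halt.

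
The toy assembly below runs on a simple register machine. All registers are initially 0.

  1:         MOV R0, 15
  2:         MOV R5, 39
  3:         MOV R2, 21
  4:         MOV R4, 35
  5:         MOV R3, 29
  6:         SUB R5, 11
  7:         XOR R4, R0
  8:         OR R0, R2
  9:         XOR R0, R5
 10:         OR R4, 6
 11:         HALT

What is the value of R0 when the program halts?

3

R0=15
R5=39
R2=21
R4=35
R3=29
R5=39-11=28
R4=35^15=44
R0=15|21=31
R0=31^28=3
R4=44|6=46
halt.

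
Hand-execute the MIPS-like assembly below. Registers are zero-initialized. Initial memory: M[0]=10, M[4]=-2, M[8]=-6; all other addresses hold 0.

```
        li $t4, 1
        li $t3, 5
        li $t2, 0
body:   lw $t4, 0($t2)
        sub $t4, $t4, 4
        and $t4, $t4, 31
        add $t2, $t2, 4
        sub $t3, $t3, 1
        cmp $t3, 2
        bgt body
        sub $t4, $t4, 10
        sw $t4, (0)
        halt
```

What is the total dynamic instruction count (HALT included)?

$t4=1
$t3=5
$t2=0
$t4=M[0]=10
$t4=10-4=6
$t4=6&31=6
$t2=0+4=4
$t3=5-1=4
cmp $t3, 2  (cmp 4,2)
bgt body: taken
$t4=M[4]=-2
$t4=(-2)-4=-6
$t4=(-6)&31=26
$t2=4+4=8
$t3=4-1=3
cmp $t3, 2  (cmp 3,2)
bgt body: taken
$t4=M[8]=-6
$t4=(-6)-4=-10
$t4=(-10)&31=22
$t2=8+4=12
$t3=3-1=2
cmp $t3, 2  (cmp 2,2)
bgt body: not taken
$t4=22-10=12
sw $t4, (0) → M[0]=12
halt.
Total executed instructions: 27.

27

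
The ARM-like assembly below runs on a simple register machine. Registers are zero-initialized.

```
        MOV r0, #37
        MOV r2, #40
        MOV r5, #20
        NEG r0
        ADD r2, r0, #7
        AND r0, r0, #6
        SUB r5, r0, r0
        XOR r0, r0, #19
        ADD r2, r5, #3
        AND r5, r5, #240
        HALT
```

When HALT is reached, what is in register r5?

0

MOV r0, #37 → r0=37
MOV r2, #40 → r2=40
MOV r5, #20 → r5=20
NEG r0 → r0=-(37)=-37
ADD r2, r0, #7 → r2=(-37)+7=-30
AND r0, r0, #6 → r0=(-37)&6=2
SUB r5, r0, r0 → r5=2-2=0
XOR r0, r0, #19 → r0=2^19=17
ADD r2, r5, #3 → r2=0+3=3
AND r5, r5, #240 → r5=0&240=0
halt.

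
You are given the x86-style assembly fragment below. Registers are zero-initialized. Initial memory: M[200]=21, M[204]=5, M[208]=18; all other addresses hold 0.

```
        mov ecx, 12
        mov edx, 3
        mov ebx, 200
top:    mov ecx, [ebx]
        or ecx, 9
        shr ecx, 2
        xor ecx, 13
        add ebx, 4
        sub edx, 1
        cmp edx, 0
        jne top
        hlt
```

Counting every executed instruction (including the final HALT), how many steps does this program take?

28

ecx=12
edx=3
ebx=200
ecx=M[200]=21
ecx=21|9=29
ecx=29>>2=7
ecx=7^13=10
ebx=200+4=204
edx=3-1=2
cmp edx, 0  (cmp 2,0)
jne top: taken
ecx=M[204]=5
ecx=5|9=13
ecx=13>>2=3
ecx=3^13=14
ebx=204+4=208
edx=2-1=1
cmp edx, 0  (cmp 1,0)
jne top: taken
ecx=M[208]=18
ecx=18|9=27
ecx=27>>2=6
ecx=6^13=11
ebx=208+4=212
edx=1-1=0
cmp edx, 0  (cmp 0,0)
jne top: not taken
halt.
Total executed instructions: 28.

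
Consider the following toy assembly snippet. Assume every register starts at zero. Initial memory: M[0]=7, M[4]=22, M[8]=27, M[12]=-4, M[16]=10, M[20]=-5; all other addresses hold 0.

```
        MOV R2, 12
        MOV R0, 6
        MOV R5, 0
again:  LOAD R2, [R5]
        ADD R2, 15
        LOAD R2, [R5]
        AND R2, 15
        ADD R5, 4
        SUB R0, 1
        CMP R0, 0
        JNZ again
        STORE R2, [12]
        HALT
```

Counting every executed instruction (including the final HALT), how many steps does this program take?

53

R2=12
R0=6
R5=0
R2=M[0]=7
R2=7+15=22
R2=M[0]=7
R2=7&15=7
R5=0+4=4
R0=6-1=5
CMP R0, 0  (cmp 5,0)
JNZ again: taken
R2=M[4]=22
R2=22+15=37
R2=M[4]=22
R2=22&15=6
R5=4+4=8
R0=5-1=4
CMP R0, 0  (cmp 4,0)
JNZ again: taken
R2=M[8]=27
R2=27+15=42
R2=M[8]=27
R2=27&15=11
R5=8+4=12
R0=4-1=3
CMP R0, 0  (cmp 3,0)
JNZ again: taken
R2=M[12]=-4
R2=(-4)+15=11
R2=M[12]=-4
R2=(-4)&15=12
R5=12+4=16
R0=3-1=2
CMP R0, 0  (cmp 2,0)
JNZ again: taken
R2=M[16]=10
R2=10+15=25
R2=M[16]=10
R2=10&15=10
R5=16+4=20
R0=2-1=1
CMP R0, 0  (cmp 1,0)
JNZ again: taken
R2=M[20]=-5
R2=(-5)+15=10
R2=M[20]=-5
R2=(-5)&15=11
R5=20+4=24
R0=1-1=0
CMP R0, 0  (cmp 0,0)
JNZ again: not taken
STORE R2, [12] → M[12]=11
halt.
Total executed instructions: 53.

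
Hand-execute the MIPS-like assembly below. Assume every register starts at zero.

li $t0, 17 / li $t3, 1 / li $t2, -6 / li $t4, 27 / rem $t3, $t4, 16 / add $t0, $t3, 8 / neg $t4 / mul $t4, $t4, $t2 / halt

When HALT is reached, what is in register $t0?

$t0=17
$t3=1
$t2=-6
$t4=27
$t3=27%16=11
$t0=11+8=19
$t4=-(27)=-27
$t4=(-27)*(-6)=162
halt.

19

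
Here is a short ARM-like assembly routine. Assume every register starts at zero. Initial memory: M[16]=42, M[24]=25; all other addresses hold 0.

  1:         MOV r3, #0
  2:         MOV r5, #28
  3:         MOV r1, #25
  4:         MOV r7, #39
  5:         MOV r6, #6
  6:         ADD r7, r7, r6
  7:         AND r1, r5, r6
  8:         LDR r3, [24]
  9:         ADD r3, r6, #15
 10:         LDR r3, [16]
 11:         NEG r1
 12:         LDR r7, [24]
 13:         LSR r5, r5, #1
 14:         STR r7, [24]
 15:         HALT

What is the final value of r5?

r3=0
r5=28
r1=25
r7=39
r6=6
r7=39+6=45
r1=28&6=4
r3=M[24]=25
r3=6+15=21
r3=M[16]=42
r1=-(4)=-4
r7=M[24]=25
r5=28>>1=14
STR r7, [24] → M[24]=25
halt.

14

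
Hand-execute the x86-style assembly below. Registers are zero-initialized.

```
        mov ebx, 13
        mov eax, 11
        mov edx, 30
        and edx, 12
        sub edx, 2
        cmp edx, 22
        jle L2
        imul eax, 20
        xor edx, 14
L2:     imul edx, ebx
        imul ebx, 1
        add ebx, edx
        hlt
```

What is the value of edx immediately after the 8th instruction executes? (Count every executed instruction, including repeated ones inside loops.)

130

after mov ebx, 13: ebx=13
after mov eax, 11: eax=11
after mov edx, 30: edx=30
after and edx, 12: edx=30&12=12
after sub edx, 2: edx=12-2=10
cmp edx, 22  (cmp 10,22)
jle L2: taken
after imul edx, ebx: edx=10*13=130
After step 8: edx = 130.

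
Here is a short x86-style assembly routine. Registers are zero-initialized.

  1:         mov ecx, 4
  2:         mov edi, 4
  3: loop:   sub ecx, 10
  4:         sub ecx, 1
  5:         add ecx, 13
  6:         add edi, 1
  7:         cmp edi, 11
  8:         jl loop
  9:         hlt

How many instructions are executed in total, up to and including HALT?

mov ecx, 4 → ecx=4
mov edi, 4 → edi=4
sub ecx, 10 → ecx=4-10=-6
sub ecx, 1 → ecx=(-6)-1=-7
add ecx, 13 → ecx=(-7)+13=6
add edi, 1 → edi=4+1=5
cmp edi, 11  (cmp 5,11)
jl loop: taken
sub ecx, 10 → ecx=6-10=-4
sub ecx, 1 → ecx=(-4)-1=-5
add ecx, 13 → ecx=(-5)+13=8
add edi, 1 → edi=5+1=6
cmp edi, 11  (cmp 6,11)
jl loop: taken
sub ecx, 10 → ecx=8-10=-2
sub ecx, 1 → ecx=(-2)-1=-3
add ecx, 13 → ecx=(-3)+13=10
add edi, 1 → edi=6+1=7
cmp edi, 11  (cmp 7,11)
jl loop: taken
sub ecx, 10 → ecx=10-10=0
sub ecx, 1 → ecx=0-1=-1
add ecx, 13 → ecx=(-1)+13=12
add edi, 1 → edi=7+1=8
cmp edi, 11  (cmp 8,11)
jl loop: taken
sub ecx, 10 → ecx=12-10=2
sub ecx, 1 → ecx=2-1=1
add ecx, 13 → ecx=1+13=14
add edi, 1 → edi=8+1=9
cmp edi, 11  (cmp 9,11)
jl loop: taken
sub ecx, 10 → ecx=14-10=4
sub ecx, 1 → ecx=4-1=3
add ecx, 13 → ecx=3+13=16
add edi, 1 → edi=9+1=10
cmp edi, 11  (cmp 10,11)
jl loop: taken
sub ecx, 10 → ecx=16-10=6
sub ecx, 1 → ecx=6-1=5
add ecx, 13 → ecx=5+13=18
add edi, 1 → edi=10+1=11
cmp edi, 11  (cmp 11,11)
jl loop: not taken
halt.
Total executed instructions: 45.

45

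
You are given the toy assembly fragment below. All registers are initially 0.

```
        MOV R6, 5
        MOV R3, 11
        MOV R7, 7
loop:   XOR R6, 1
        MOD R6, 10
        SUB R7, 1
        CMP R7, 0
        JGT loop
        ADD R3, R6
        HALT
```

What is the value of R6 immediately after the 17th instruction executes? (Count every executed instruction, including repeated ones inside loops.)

4

MOV R6, 5 → R6=5
MOV R3, 11 → R3=11
MOV R7, 7 → R7=7
XOR R6, 1 → R6=5^1=4
MOD R6, 10 → R6=4%10=4
SUB R7, 1 → R7=7-1=6
CMP R7, 0  (cmp 6,0)
JGT loop: taken
XOR R6, 1 → R6=4^1=5
MOD R6, 10 → R6=5%10=5
SUB R7, 1 → R7=6-1=5
CMP R7, 0  (cmp 5,0)
JGT loop: taken
XOR R6, 1 → R6=5^1=4
MOD R6, 10 → R6=4%10=4
SUB R7, 1 → R7=5-1=4
CMP R7, 0  (cmp 4,0)
After step 17: R6 = 4.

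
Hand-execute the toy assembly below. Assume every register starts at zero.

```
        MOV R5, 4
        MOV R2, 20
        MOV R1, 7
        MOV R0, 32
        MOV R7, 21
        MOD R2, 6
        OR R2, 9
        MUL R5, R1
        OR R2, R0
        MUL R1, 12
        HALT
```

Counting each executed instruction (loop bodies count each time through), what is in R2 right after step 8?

after MOV R5, 4: R5=4
after MOV R2, 20: R2=20
after MOV R1, 7: R1=7
after MOV R0, 32: R0=32
after MOV R7, 21: R7=21
after MOD R2, 6: R2=20%6=2
after OR R2, 9: R2=2|9=11
after MUL R5, R1: R5=4*7=28
After step 8: R2 = 11.

11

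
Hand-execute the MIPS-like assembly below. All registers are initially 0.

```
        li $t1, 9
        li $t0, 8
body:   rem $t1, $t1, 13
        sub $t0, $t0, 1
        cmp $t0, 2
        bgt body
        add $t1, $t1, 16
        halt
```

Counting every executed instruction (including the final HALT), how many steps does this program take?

li $t1, 9 → $t1=9
li $t0, 8 → $t0=8
rem $t1, $t1, 13 → $t1=9%13=9
sub $t0, $t0, 1 → $t0=8-1=7
cmp $t0, 2  (cmp 7,2)
bgt body: taken
rem $t1, $t1, 13 → $t1=9%13=9
sub $t0, $t0, 1 → $t0=7-1=6
cmp $t0, 2  (cmp 6,2)
bgt body: taken
rem $t1, $t1, 13 → $t1=9%13=9
sub $t0, $t0, 1 → $t0=6-1=5
cmp $t0, 2  (cmp 5,2)
bgt body: taken
rem $t1, $t1, 13 → $t1=9%13=9
sub $t0, $t0, 1 → $t0=5-1=4
cmp $t0, 2  (cmp 4,2)
bgt body: taken
rem $t1, $t1, 13 → $t1=9%13=9
sub $t0, $t0, 1 → $t0=4-1=3
cmp $t0, 2  (cmp 3,2)
bgt body: taken
rem $t1, $t1, 13 → $t1=9%13=9
sub $t0, $t0, 1 → $t0=3-1=2
cmp $t0, 2  (cmp 2,2)
bgt body: not taken
add $t1, $t1, 16 → $t1=9+16=25
halt.
Total executed instructions: 28.

28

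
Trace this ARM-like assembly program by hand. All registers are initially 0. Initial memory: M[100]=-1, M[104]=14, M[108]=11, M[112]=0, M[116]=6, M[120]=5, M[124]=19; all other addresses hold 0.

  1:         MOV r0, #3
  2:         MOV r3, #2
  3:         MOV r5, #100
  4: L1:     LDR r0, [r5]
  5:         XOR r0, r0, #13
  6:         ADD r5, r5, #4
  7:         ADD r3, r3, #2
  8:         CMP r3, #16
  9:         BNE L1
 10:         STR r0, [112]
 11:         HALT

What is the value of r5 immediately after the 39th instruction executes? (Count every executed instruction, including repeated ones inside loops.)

124

after MOV r0, #3: r0=3
after MOV r3, #2: r3=2
after MOV r5, #100: r5=100
after LDR r0, [r5]: r0=M[100]=-1
after XOR r0, r0, #13: r0=(-1)^13=-14
after ADD r5, r5, #4: r5=100+4=104
after ADD r3, r3, #2: r3=2+2=4
CMP r3, #16  (cmp 4,16)
BNE L1: taken
after LDR r0, [r5]: r0=M[104]=14
after XOR r0, r0, #13: r0=14^13=3
after ADD r5, r5, #4: r5=104+4=108
after ADD r3, r3, #2: r3=4+2=6
CMP r3, #16  (cmp 6,16)
BNE L1: taken
after LDR r0, [r5]: r0=M[108]=11
after XOR r0, r0, #13: r0=11^13=6
after ADD r5, r5, #4: r5=108+4=112
after ADD r3, r3, #2: r3=6+2=8
CMP r3, #16  (cmp 8,16)
BNE L1: taken
after LDR r0, [r5]: r0=M[112]=0
after XOR r0, r0, #13: r0=0^13=13
after ADD r5, r5, #4: r5=112+4=116
after ADD r3, r3, #2: r3=8+2=10
CMP r3, #16  (cmp 10,16)
BNE L1: taken
after LDR r0, [r5]: r0=M[116]=6
after XOR r0, r0, #13: r0=6^13=11
after ADD r5, r5, #4: r5=116+4=120
after ADD r3, r3, #2: r3=10+2=12
CMP r3, #16  (cmp 12,16)
BNE L1: taken
after LDR r0, [r5]: r0=M[120]=5
after XOR r0, r0, #13: r0=5^13=8
after ADD r5, r5, #4: r5=120+4=124
after ADD r3, r3, #2: r3=12+2=14
CMP r3, #16  (cmp 14,16)
BNE L1: taken
After step 39: r5 = 124.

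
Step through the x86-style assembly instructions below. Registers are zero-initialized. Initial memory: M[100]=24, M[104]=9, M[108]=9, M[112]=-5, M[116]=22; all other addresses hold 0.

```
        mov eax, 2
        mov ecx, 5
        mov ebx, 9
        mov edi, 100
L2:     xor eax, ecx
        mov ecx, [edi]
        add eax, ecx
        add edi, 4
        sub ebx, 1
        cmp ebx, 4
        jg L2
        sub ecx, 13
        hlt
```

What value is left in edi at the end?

120

mov eax, 2 → eax=2
mov ecx, 5 → ecx=5
mov ebx, 9 → ebx=9
mov edi, 100 → edi=100
xor eax, ecx → eax=2^5=7
mov ecx, [edi] → ecx=M[100]=24
add eax, ecx → eax=7+24=31
add edi, 4 → edi=100+4=104
sub ebx, 1 → ebx=9-1=8
cmp ebx, 4  (cmp 8,4)
jg L2: taken
xor eax, ecx → eax=31^24=7
mov ecx, [edi] → ecx=M[104]=9
add eax, ecx → eax=7+9=16
add edi, 4 → edi=104+4=108
sub ebx, 1 → ebx=8-1=7
cmp ebx, 4  (cmp 7,4)
jg L2: taken
xor eax, ecx → eax=16^9=25
mov ecx, [edi] → ecx=M[108]=9
add eax, ecx → eax=25+9=34
add edi, 4 → edi=108+4=112
sub ebx, 1 → ebx=7-1=6
cmp ebx, 4  (cmp 6,4)
jg L2: taken
xor eax, ecx → eax=34^9=43
mov ecx, [edi] → ecx=M[112]=-5
add eax, ecx → eax=43+(-5)=38
add edi, 4 → edi=112+4=116
sub ebx, 1 → ebx=6-1=5
cmp ebx, 4  (cmp 5,4)
jg L2: taken
xor eax, ecx → eax=38^(-5)=-35
mov ecx, [edi] → ecx=M[116]=22
add eax, ecx → eax=(-35)+22=-13
add edi, 4 → edi=116+4=120
sub ebx, 1 → ebx=5-1=4
cmp ebx, 4  (cmp 4,4)
jg L2: not taken
sub ecx, 13 → ecx=22-13=9
halt.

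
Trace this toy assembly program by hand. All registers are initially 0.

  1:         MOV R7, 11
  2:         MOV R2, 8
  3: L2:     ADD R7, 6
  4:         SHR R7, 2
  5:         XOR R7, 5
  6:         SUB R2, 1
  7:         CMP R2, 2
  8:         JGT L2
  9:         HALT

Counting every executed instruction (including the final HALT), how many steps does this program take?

39

after MOV R7, 11: R7=11
after MOV R2, 8: R2=8
after ADD R7, 6: R7=11+6=17
after SHR R7, 2: R7=17>>2=4
after XOR R7, 5: R7=4^5=1
after SUB R2, 1: R2=8-1=7
CMP R2, 2  (cmp 7,2)
JGT L2: taken
after ADD R7, 6: R7=1+6=7
after SHR R7, 2: R7=7>>2=1
after XOR R7, 5: R7=1^5=4
after SUB R2, 1: R2=7-1=6
CMP R2, 2  (cmp 6,2)
JGT L2: taken
after ADD R7, 6: R7=4+6=10
after SHR R7, 2: R7=10>>2=2
after XOR R7, 5: R7=2^5=7
after SUB R2, 1: R2=6-1=5
CMP R2, 2  (cmp 5,2)
JGT L2: taken
after ADD R7, 6: R7=7+6=13
after SHR R7, 2: R7=13>>2=3
after XOR R7, 5: R7=3^5=6
after SUB R2, 1: R2=5-1=4
CMP R2, 2  (cmp 4,2)
JGT L2: taken
after ADD R7, 6: R7=6+6=12
after SHR R7, 2: R7=12>>2=3
after XOR R7, 5: R7=3^5=6
after SUB R2, 1: R2=4-1=3
CMP R2, 2  (cmp 3,2)
JGT L2: taken
after ADD R7, 6: R7=6+6=12
after SHR R7, 2: R7=12>>2=3
after XOR R7, 5: R7=3^5=6
after SUB R2, 1: R2=3-1=2
CMP R2, 2  (cmp 2,2)
JGT L2: not taken
halt.
Total executed instructions: 39.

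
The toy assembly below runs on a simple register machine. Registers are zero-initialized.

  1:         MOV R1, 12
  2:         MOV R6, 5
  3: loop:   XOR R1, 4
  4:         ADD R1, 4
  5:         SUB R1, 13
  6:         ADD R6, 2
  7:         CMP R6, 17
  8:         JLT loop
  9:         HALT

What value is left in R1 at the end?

R1=12
R6=5
R1=12^4=8
R1=8+4=12
R1=12-13=-1
R6=5+2=7
CMP R6, 17  (cmp 7,17)
JLT loop: taken
R1=(-1)^4=-5
R1=(-5)+4=-1
R1=(-1)-13=-14
R6=7+2=9
CMP R6, 17  (cmp 9,17)
JLT loop: taken
R1=(-14)^4=-10
R1=(-10)+4=-6
R1=(-6)-13=-19
R6=9+2=11
CMP R6, 17  (cmp 11,17)
JLT loop: taken
R1=(-19)^4=-23
R1=(-23)+4=-19
R1=(-19)-13=-32
R6=11+2=13
CMP R6, 17  (cmp 13,17)
JLT loop: taken
R1=(-32)^4=-28
R1=(-28)+4=-24
R1=(-24)-13=-37
R6=13+2=15
CMP R6, 17  (cmp 15,17)
JLT loop: taken
R1=(-37)^4=-33
R1=(-33)+4=-29
R1=(-29)-13=-42
R6=15+2=17
CMP R6, 17  (cmp 17,17)
JLT loop: not taken
halt.

-42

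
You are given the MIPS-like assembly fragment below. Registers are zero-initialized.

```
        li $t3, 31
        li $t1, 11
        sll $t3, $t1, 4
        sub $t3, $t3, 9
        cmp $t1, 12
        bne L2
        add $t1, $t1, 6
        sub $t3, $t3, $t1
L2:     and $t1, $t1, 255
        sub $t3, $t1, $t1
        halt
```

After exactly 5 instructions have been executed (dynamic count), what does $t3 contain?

li $t3, 31 → $t3=31
li $t1, 11 → $t1=11
sll $t3, $t1, 4 → $t3=11<<4=176
sub $t3, $t3, 9 → $t3=176-9=167
cmp $t1, 12  (cmp 11,12)
After step 5: $t3 = 167.

167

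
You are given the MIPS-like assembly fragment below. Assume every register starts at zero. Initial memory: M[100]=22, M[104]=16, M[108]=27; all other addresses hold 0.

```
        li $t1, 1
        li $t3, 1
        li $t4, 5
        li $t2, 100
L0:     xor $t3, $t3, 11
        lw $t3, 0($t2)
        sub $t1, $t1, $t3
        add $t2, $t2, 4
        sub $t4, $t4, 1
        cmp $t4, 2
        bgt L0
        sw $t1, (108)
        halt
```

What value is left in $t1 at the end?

$t1=1
$t3=1
$t4=5
$t2=100
$t3=1^11=10
$t3=M[100]=22
$t1=1-22=-21
$t2=100+4=104
$t4=5-1=4
cmp $t4, 2  (cmp 4,2)
bgt L0: taken
$t3=22^11=29
$t3=M[104]=16
$t1=(-21)-16=-37
$t2=104+4=108
$t4=4-1=3
cmp $t4, 2  (cmp 3,2)
bgt L0: taken
$t3=16^11=27
$t3=M[108]=27
$t1=(-37)-27=-64
$t2=108+4=112
$t4=3-1=2
cmp $t4, 2  (cmp 2,2)
bgt L0: not taken
sw $t1, (108) → M[108]=-64
halt.

-64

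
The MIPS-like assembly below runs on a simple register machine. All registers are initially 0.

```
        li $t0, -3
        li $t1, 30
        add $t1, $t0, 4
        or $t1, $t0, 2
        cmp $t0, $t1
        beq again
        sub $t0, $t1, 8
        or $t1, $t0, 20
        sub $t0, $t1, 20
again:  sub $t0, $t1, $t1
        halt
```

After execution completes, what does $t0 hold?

after li $t0, -3: $t0=-3
after li $t1, 30: $t1=30
after add $t1, $t0, 4: $t1=(-3)+4=1
after or $t1, $t0, 2: $t1=(-3)|2=-1
cmp $t0, $t1  (cmp -3,-1)
beq again: not taken
after sub $t0, $t1, 8: $t0=(-1)-8=-9
after or $t1, $t0, 20: $t1=(-9)|20=-9
after sub $t0, $t1, 20: $t0=(-9)-20=-29
after sub $t0, $t1, $t1: $t0=(-9)-(-9)=0
halt.

0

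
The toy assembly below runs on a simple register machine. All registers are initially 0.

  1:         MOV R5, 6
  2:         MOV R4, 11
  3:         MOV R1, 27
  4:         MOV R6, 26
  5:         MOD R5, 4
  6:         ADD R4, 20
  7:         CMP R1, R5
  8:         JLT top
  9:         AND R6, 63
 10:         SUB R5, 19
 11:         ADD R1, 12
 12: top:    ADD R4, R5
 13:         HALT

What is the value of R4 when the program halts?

14

after MOV R5, 6: R5=6
after MOV R4, 11: R4=11
after MOV R1, 27: R1=27
after MOV R6, 26: R6=26
after MOD R5, 4: R5=6%4=2
after ADD R4, 20: R4=11+20=31
CMP R1, R5  (cmp 27,2)
JLT top: not taken
after AND R6, 63: R6=26&63=26
after SUB R5, 19: R5=2-19=-17
after ADD R1, 12: R1=27+12=39
after ADD R4, R5: R4=31+(-17)=14
halt.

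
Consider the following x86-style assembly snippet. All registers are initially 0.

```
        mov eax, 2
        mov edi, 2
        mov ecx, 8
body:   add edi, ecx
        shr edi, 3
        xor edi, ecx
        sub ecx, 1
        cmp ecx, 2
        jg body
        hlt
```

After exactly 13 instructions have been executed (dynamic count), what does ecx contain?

eax=2
edi=2
ecx=8
edi=2+8=10
edi=10>>3=1
edi=1^8=9
ecx=8-1=7
cmp ecx, 2  (cmp 7,2)
jg body: taken
edi=9+7=16
edi=16>>3=2
edi=2^7=5
ecx=7-1=6
After step 13: ecx = 6.

6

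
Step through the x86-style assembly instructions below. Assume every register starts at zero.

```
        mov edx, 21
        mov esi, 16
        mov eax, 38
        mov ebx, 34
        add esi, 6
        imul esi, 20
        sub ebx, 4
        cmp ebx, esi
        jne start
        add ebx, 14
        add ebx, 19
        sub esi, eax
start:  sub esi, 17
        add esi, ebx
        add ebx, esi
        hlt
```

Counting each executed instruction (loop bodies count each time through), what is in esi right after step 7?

mov edx, 21 → edx=21
mov esi, 16 → esi=16
mov eax, 38 → eax=38
mov ebx, 34 → ebx=34
add esi, 6 → esi=16+6=22
imul esi, 20 → esi=22*20=440
sub ebx, 4 → ebx=34-4=30
After step 7: esi = 440.

440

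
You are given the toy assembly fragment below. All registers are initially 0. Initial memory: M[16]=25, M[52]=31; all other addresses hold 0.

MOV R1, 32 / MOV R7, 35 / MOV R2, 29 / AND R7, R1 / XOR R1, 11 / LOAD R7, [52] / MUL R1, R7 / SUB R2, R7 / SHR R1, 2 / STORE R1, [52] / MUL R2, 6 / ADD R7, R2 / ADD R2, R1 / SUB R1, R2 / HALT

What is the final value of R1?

12

MOV R1, 32 → R1=32
MOV R7, 35 → R7=35
MOV R2, 29 → R2=29
AND R7, R1 → R7=35&32=32
XOR R1, 11 → R1=32^11=43
LOAD R7, [52] → R7=M[52]=31
MUL R1, R7 → R1=43*31=1333
SUB R2, R7 → R2=29-31=-2
SHR R1, 2 → R1=1333>>2=333
STORE R1, [52] → M[52]=333
MUL R2, 6 → R2=(-2)*6=-12
ADD R7, R2 → R7=31+(-12)=19
ADD R2, R1 → R2=(-12)+333=321
SUB R1, R2 → R1=333-321=12
halt.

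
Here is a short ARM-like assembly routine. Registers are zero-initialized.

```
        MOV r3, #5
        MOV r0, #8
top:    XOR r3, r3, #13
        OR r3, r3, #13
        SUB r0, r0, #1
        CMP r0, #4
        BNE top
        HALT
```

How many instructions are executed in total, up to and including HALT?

r3=5
r0=8
r3=5^13=8
r3=8|13=13
r0=8-1=7
CMP r0, #4  (cmp 7,4)
BNE top: taken
r3=13^13=0
r3=0|13=13
r0=7-1=6
CMP r0, #4  (cmp 6,4)
BNE top: taken
r3=13^13=0
r3=0|13=13
r0=6-1=5
CMP r0, #4  (cmp 5,4)
BNE top: taken
r3=13^13=0
r3=0|13=13
r0=5-1=4
CMP r0, #4  (cmp 4,4)
BNE top: not taken
halt.
Total executed instructions: 23.

23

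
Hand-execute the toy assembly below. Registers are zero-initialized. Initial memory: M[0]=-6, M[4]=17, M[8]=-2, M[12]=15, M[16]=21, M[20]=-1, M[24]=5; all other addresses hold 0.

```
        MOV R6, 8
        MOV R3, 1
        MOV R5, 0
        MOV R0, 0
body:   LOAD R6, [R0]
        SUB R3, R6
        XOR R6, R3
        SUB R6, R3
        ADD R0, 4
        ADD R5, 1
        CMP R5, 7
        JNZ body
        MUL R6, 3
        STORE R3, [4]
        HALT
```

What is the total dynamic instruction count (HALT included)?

63

after MOV R6, 8: R6=8
after MOV R3, 1: R3=1
after MOV R5, 0: R5=0
after MOV R0, 0: R0=0
after LOAD R6, [R0]: R6=M[0]=-6
after SUB R3, R6: R3=1-(-6)=7
after XOR R6, R3: R6=(-6)^7=-3
after SUB R6, R3: R6=(-3)-7=-10
after ADD R0, 4: R0=0+4=4
after ADD R5, 1: R5=0+1=1
CMP R5, 7  (cmp 1,7)
JNZ body: taken
after LOAD R6, [R0]: R6=M[4]=17
after SUB R3, R6: R3=7-17=-10
after XOR R6, R3: R6=17^(-10)=-25
after SUB R6, R3: R6=(-25)-(-10)=-15
after ADD R0, 4: R0=4+4=8
after ADD R5, 1: R5=1+1=2
CMP R5, 7  (cmp 2,7)
JNZ body: taken
after LOAD R6, [R0]: R6=M[8]=-2
after SUB R3, R6: R3=(-10)-(-2)=-8
after XOR R6, R3: R6=(-2)^(-8)=6
after SUB R6, R3: R6=6-(-8)=14
after ADD R0, 4: R0=8+4=12
after ADD R5, 1: R5=2+1=3
CMP R5, 7  (cmp 3,7)
JNZ body: taken
after LOAD R6, [R0]: R6=M[12]=15
after SUB R3, R6: R3=(-8)-15=-23
after XOR R6, R3: R6=15^(-23)=-26
after SUB R6, R3: R6=(-26)-(-23)=-3
after ADD R0, 4: R0=12+4=16
after ADD R5, 1: R5=3+1=4
CMP R5, 7  (cmp 4,7)
JNZ body: taken
after LOAD R6, [R0]: R6=M[16]=21
after SUB R3, R6: R3=(-23)-21=-44
after XOR R6, R3: R6=21^(-44)=-63
after SUB R6, R3: R6=(-63)-(-44)=-19
after ADD R0, 4: R0=16+4=20
after ADD R5, 1: R5=4+1=5
CMP R5, 7  (cmp 5,7)
JNZ body: taken
after LOAD R6, [R0]: R6=M[20]=-1
after SUB R3, R6: R3=(-44)-(-1)=-43
after XOR R6, R3: R6=(-1)^(-43)=42
after SUB R6, R3: R6=42-(-43)=85
after ADD R0, 4: R0=20+4=24
after ADD R5, 1: R5=5+1=6
CMP R5, 7  (cmp 6,7)
JNZ body: taken
after LOAD R6, [R0]: R6=M[24]=5
after SUB R3, R6: R3=(-43)-5=-48
after XOR R6, R3: R6=5^(-48)=-43
after SUB R6, R3: R6=(-43)-(-48)=5
after ADD R0, 4: R0=24+4=28
after ADD R5, 1: R5=6+1=7
CMP R5, 7  (cmp 7,7)
JNZ body: not taken
after MUL R6, 3: R6=5*3=15
STORE R3, [4] → M[4]=-48
halt.
Total executed instructions: 63.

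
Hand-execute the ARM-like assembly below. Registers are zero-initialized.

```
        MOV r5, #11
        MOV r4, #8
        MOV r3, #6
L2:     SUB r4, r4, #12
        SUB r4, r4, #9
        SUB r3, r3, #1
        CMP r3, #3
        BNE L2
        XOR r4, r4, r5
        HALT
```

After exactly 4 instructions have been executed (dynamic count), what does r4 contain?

-4

r5=11
r4=8
r3=6
r4=8-12=-4
After step 4: r4 = -4.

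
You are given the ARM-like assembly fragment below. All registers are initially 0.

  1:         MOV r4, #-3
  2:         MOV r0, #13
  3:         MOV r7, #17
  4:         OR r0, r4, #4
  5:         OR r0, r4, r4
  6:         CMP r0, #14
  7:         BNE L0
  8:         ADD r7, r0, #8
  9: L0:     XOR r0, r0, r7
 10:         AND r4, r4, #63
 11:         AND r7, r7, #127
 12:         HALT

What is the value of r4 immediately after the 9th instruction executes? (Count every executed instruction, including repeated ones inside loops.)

after MOV r4, #-3: r4=-3
after MOV r0, #13: r0=13
after MOV r7, #17: r7=17
after OR r0, r4, #4: r0=(-3)|4=-3
after OR r0, r4, r4: r0=(-3)|(-3)=-3
CMP r0, #14  (cmp -3,14)
BNE L0: taken
after XOR r0, r0, r7: r0=(-3)^17=-20
after AND r4, r4, #63: r4=(-3)&63=61
After step 9: r4 = 61.

61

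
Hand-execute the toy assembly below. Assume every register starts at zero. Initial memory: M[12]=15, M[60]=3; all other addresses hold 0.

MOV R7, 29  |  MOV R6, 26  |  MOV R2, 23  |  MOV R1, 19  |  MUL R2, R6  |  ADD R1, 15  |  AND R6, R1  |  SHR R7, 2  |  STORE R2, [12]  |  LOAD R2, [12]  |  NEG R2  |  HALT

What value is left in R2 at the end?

MOV R7, 29 → R7=29
MOV R6, 26 → R6=26
MOV R2, 23 → R2=23
MOV R1, 19 → R1=19
MUL R2, R6 → R2=23*26=598
ADD R1, 15 → R1=19+15=34
AND R6, R1 → R6=26&34=2
SHR R7, 2 → R7=29>>2=7
STORE R2, [12] → M[12]=598
LOAD R2, [12] → R2=M[12]=598
NEG R2 → R2=-(598)=-598
halt.

-598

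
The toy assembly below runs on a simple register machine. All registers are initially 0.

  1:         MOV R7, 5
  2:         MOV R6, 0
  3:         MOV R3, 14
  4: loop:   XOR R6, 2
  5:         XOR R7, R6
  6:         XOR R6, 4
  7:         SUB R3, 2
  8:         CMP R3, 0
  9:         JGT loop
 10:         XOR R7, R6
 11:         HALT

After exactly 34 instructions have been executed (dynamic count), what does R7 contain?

R7=5
R6=0
R3=14
R6=0^2=2
R7=5^2=7
R6=2^4=6
R3=14-2=12
CMP R3, 0  (cmp 12,0)
JGT loop: taken
R6=6^2=4
R7=7^4=3
R6=4^4=0
R3=12-2=10
CMP R3, 0  (cmp 10,0)
JGT loop: taken
R6=0^2=2
R7=3^2=1
R6=2^4=6
R3=10-2=8
CMP R3, 0  (cmp 8,0)
JGT loop: taken
R6=6^2=4
R7=1^4=5
R6=4^4=0
R3=8-2=6
CMP R3, 0  (cmp 6,0)
JGT loop: taken
R6=0^2=2
R7=5^2=7
R6=2^4=6
R3=6-2=4
CMP R3, 0  (cmp 4,0)
JGT loop: taken
R6=6^2=4
After step 34: R7 = 7.

7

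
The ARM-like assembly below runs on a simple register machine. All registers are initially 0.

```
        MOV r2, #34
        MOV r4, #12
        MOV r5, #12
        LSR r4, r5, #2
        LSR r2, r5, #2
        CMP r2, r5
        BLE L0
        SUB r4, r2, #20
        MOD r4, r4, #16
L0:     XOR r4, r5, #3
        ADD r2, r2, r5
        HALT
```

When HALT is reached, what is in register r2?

after MOV r2, #34: r2=34
after MOV r4, #12: r4=12
after MOV r5, #12: r5=12
after LSR r4, r5, #2: r4=12>>2=3
after LSR r2, r5, #2: r2=12>>2=3
CMP r2, r5  (cmp 3,12)
BLE L0: taken
after XOR r4, r5, #3: r4=12^3=15
after ADD r2, r2, r5: r2=3+12=15
halt.

15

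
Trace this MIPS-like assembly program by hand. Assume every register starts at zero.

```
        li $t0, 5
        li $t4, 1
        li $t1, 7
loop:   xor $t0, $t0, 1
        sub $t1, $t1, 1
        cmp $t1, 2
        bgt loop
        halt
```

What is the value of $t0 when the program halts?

4

after li $t0, 5: $t0=5
after li $t4, 1: $t4=1
after li $t1, 7: $t1=7
after xor $t0, $t0, 1: $t0=5^1=4
after sub $t1, $t1, 1: $t1=7-1=6
cmp $t1, 2  (cmp 6,2)
bgt loop: taken
after xor $t0, $t0, 1: $t0=4^1=5
after sub $t1, $t1, 1: $t1=6-1=5
cmp $t1, 2  (cmp 5,2)
bgt loop: taken
after xor $t0, $t0, 1: $t0=5^1=4
after sub $t1, $t1, 1: $t1=5-1=4
cmp $t1, 2  (cmp 4,2)
bgt loop: taken
after xor $t0, $t0, 1: $t0=4^1=5
after sub $t1, $t1, 1: $t1=4-1=3
cmp $t1, 2  (cmp 3,2)
bgt loop: taken
after xor $t0, $t0, 1: $t0=5^1=4
after sub $t1, $t1, 1: $t1=3-1=2
cmp $t1, 2  (cmp 2,2)
bgt loop: not taken
halt.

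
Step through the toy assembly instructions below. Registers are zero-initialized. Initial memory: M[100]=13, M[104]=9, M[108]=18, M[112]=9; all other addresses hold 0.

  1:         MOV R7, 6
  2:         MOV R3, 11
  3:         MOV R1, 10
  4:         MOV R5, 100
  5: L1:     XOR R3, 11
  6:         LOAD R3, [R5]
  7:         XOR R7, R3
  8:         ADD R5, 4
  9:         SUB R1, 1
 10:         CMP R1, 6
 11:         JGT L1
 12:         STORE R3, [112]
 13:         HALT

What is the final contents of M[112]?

MOV R7, 6 → R7=6
MOV R3, 11 → R3=11
MOV R1, 10 → R1=10
MOV R5, 100 → R5=100
XOR R3, 11 → R3=11^11=0
LOAD R3, [R5] → R3=M[100]=13
XOR R7, R3 → R7=6^13=11
ADD R5, 4 → R5=100+4=104
SUB R1, 1 → R1=10-1=9
CMP R1, 6  (cmp 9,6)
JGT L1: taken
XOR R3, 11 → R3=13^11=6
LOAD R3, [R5] → R3=M[104]=9
XOR R7, R3 → R7=11^9=2
ADD R5, 4 → R5=104+4=108
SUB R1, 1 → R1=9-1=8
CMP R1, 6  (cmp 8,6)
JGT L1: taken
XOR R3, 11 → R3=9^11=2
LOAD R3, [R5] → R3=M[108]=18
XOR R7, R3 → R7=2^18=16
ADD R5, 4 → R5=108+4=112
SUB R1, 1 → R1=8-1=7
CMP R1, 6  (cmp 7,6)
JGT L1: taken
XOR R3, 11 → R3=18^11=25
LOAD R3, [R5] → R3=M[112]=9
XOR R7, R3 → R7=16^9=25
ADD R5, 4 → R5=112+4=116
SUB R1, 1 → R1=7-1=6
CMP R1, 6  (cmp 6,6)
JGT L1: not taken
STORE R3, [112] → M[112]=9
halt.

9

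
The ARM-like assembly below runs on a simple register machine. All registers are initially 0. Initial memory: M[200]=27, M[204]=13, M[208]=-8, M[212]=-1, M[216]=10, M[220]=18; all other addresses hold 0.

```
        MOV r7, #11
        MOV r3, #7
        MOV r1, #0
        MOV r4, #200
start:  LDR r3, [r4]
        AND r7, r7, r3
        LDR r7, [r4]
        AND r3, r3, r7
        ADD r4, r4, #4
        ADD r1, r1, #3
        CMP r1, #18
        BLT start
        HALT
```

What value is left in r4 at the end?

MOV r7, #11 → r7=11
MOV r3, #7 → r3=7
MOV r1, #0 → r1=0
MOV r4, #200 → r4=200
LDR r3, [r4] → r3=M[200]=27
AND r7, r7, r3 → r7=11&27=11
LDR r7, [r4] → r7=M[200]=27
AND r3, r3, r7 → r3=27&27=27
ADD r4, r4, #4 → r4=200+4=204
ADD r1, r1, #3 → r1=0+3=3
CMP r1, #18  (cmp 3,18)
BLT start: taken
LDR r3, [r4] → r3=M[204]=13
AND r7, r7, r3 → r7=27&13=9
LDR r7, [r4] → r7=M[204]=13
AND r3, r3, r7 → r3=13&13=13
ADD r4, r4, #4 → r4=204+4=208
ADD r1, r1, #3 → r1=3+3=6
CMP r1, #18  (cmp 6,18)
BLT start: taken
LDR r3, [r4] → r3=M[208]=-8
AND r7, r7, r3 → r7=13&(-8)=8
LDR r7, [r4] → r7=M[208]=-8
AND r3, r3, r7 → r3=(-8)&(-8)=-8
ADD r4, r4, #4 → r4=208+4=212
ADD r1, r1, #3 → r1=6+3=9
CMP r1, #18  (cmp 9,18)
BLT start: taken
LDR r3, [r4] → r3=M[212]=-1
AND r7, r7, r3 → r7=(-8)&(-1)=-8
LDR r7, [r4] → r7=M[212]=-1
AND r3, r3, r7 → r3=(-1)&(-1)=-1
ADD r4, r4, #4 → r4=212+4=216
ADD r1, r1, #3 → r1=9+3=12
CMP r1, #18  (cmp 12,18)
BLT start: taken
LDR r3, [r4] → r3=M[216]=10
AND r7, r7, r3 → r7=(-1)&10=10
LDR r7, [r4] → r7=M[216]=10
AND r3, r3, r7 → r3=10&10=10
ADD r4, r4, #4 → r4=216+4=220
ADD r1, r1, #3 → r1=12+3=15
CMP r1, #18  (cmp 15,18)
BLT start: taken
LDR r3, [r4] → r3=M[220]=18
AND r7, r7, r3 → r7=10&18=2
LDR r7, [r4] → r7=M[220]=18
AND r3, r3, r7 → r3=18&18=18
ADD r4, r4, #4 → r4=220+4=224
ADD r1, r1, #3 → r1=15+3=18
CMP r1, #18  (cmp 18,18)
BLT start: not taken
halt.

224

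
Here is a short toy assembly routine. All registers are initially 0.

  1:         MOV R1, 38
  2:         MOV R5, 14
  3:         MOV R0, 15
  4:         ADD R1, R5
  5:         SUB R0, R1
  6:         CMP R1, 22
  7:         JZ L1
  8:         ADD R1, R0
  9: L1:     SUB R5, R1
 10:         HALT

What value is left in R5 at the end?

R1=38
R5=14
R0=15
R1=38+14=52
R0=15-52=-37
CMP R1, 22  (cmp 52,22)
JZ L1: not taken
R1=52+(-37)=15
R5=14-15=-1
halt.

-1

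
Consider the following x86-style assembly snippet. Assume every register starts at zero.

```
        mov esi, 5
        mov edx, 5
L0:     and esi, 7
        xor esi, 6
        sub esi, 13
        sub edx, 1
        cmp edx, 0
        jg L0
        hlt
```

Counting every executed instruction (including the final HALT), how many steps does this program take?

mov esi, 5 → esi=5
mov edx, 5 → edx=5
and esi, 7 → esi=5&7=5
xor esi, 6 → esi=5^6=3
sub esi, 13 → esi=3-13=-10
sub edx, 1 → edx=5-1=4
cmp edx, 0  (cmp 4,0)
jg L0: taken
and esi, 7 → esi=(-10)&7=6
xor esi, 6 → esi=6^6=0
sub esi, 13 → esi=0-13=-13
sub edx, 1 → edx=4-1=3
cmp edx, 0  (cmp 3,0)
jg L0: taken
and esi, 7 → esi=(-13)&7=3
xor esi, 6 → esi=3^6=5
sub esi, 13 → esi=5-13=-8
sub edx, 1 → edx=3-1=2
cmp edx, 0  (cmp 2,0)
jg L0: taken
and esi, 7 → esi=(-8)&7=0
xor esi, 6 → esi=0^6=6
sub esi, 13 → esi=6-13=-7
sub edx, 1 → edx=2-1=1
cmp edx, 0  (cmp 1,0)
jg L0: taken
and esi, 7 → esi=(-7)&7=1
xor esi, 6 → esi=1^6=7
sub esi, 13 → esi=7-13=-6
sub edx, 1 → edx=1-1=0
cmp edx, 0  (cmp 0,0)
jg L0: not taken
halt.
Total executed instructions: 33.

33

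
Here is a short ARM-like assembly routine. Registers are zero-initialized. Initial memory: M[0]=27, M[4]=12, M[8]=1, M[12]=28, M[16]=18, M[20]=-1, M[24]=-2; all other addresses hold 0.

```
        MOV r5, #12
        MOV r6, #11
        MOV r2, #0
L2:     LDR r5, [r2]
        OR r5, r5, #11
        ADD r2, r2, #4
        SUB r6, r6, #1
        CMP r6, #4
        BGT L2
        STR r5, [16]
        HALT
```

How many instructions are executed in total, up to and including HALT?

47

after MOV r5, #12: r5=12
after MOV r6, #11: r6=11
after MOV r2, #0: r2=0
after LDR r5, [r2]: r5=M[0]=27
after OR r5, r5, #11: r5=27|11=27
after ADD r2, r2, #4: r2=0+4=4
after SUB r6, r6, #1: r6=11-1=10
CMP r6, #4  (cmp 10,4)
BGT L2: taken
after LDR r5, [r2]: r5=M[4]=12
after OR r5, r5, #11: r5=12|11=15
after ADD r2, r2, #4: r2=4+4=8
after SUB r6, r6, #1: r6=10-1=9
CMP r6, #4  (cmp 9,4)
BGT L2: taken
after LDR r5, [r2]: r5=M[8]=1
after OR r5, r5, #11: r5=1|11=11
after ADD r2, r2, #4: r2=8+4=12
after SUB r6, r6, #1: r6=9-1=8
CMP r6, #4  (cmp 8,4)
BGT L2: taken
after LDR r5, [r2]: r5=M[12]=28
after OR r5, r5, #11: r5=28|11=31
after ADD r2, r2, #4: r2=12+4=16
after SUB r6, r6, #1: r6=8-1=7
CMP r6, #4  (cmp 7,4)
BGT L2: taken
after LDR r5, [r2]: r5=M[16]=18
after OR r5, r5, #11: r5=18|11=27
after ADD r2, r2, #4: r2=16+4=20
after SUB r6, r6, #1: r6=7-1=6
CMP r6, #4  (cmp 6,4)
BGT L2: taken
after LDR r5, [r2]: r5=M[20]=-1
after OR r5, r5, #11: r5=(-1)|11=-1
after ADD r2, r2, #4: r2=20+4=24
after SUB r6, r6, #1: r6=6-1=5
CMP r6, #4  (cmp 5,4)
BGT L2: taken
after LDR r5, [r2]: r5=M[24]=-2
after OR r5, r5, #11: r5=(-2)|11=-1
after ADD r2, r2, #4: r2=24+4=28
after SUB r6, r6, #1: r6=5-1=4
CMP r6, #4  (cmp 4,4)
BGT L2: not taken
STR r5, [16] → M[16]=-1
halt.
Total executed instructions: 47.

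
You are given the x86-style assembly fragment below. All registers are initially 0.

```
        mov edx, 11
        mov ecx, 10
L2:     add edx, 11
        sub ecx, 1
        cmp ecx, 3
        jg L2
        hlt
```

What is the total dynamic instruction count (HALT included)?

edx=11
ecx=10
edx=11+11=22
ecx=10-1=9
cmp ecx, 3  (cmp 9,3)
jg L2: taken
edx=22+11=33
ecx=9-1=8
cmp ecx, 3  (cmp 8,3)
jg L2: taken
edx=33+11=44
ecx=8-1=7
cmp ecx, 3  (cmp 7,3)
jg L2: taken
edx=44+11=55
ecx=7-1=6
cmp ecx, 3  (cmp 6,3)
jg L2: taken
edx=55+11=66
ecx=6-1=5
cmp ecx, 3  (cmp 5,3)
jg L2: taken
edx=66+11=77
ecx=5-1=4
cmp ecx, 3  (cmp 4,3)
jg L2: taken
edx=77+11=88
ecx=4-1=3
cmp ecx, 3  (cmp 3,3)
jg L2: not taken
halt.
Total executed instructions: 31.

31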